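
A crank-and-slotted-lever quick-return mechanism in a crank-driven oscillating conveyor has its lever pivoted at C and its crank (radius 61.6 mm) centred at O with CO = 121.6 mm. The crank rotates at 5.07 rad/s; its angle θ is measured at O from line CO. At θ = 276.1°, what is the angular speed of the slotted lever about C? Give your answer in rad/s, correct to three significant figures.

1.15

ω = 5.07 rad/s
Crank pin A relative to C: A = (d + r cosθ, r sinθ); lever angle φ = atan2(r sinθ, d + r cosθ).
Differentiating tanφ: φ̇ = rω(d cosθ + r)/(d² + r² + 2dr cosθ).
d² + r² + 2dr cosθ = |CA|² = 0.0201731 m²;  d cosθ + r = +0.074522 m.
|ω_lever| = |0.0616·5.07·+0.074522| / 0.0201731 = 1.1537 rad/s.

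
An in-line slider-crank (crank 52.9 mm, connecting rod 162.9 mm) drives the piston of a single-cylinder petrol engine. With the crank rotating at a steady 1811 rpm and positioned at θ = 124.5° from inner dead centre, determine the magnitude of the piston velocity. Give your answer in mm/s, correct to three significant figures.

ω = 2π·1811/60 = 189.6 rad/s
For an in-line slider-crank, x = r cosθ + √(L² − r² sin²θ), so v = −rω sinθ·[1 + r cosθ/√(L² − r² sin²θ)].
With r = 0.0529 m, L = 0.1629 m, θ = 124.5°: √(L² − r² sin²θ) = 0.15696 m.
v = −0.0529·189.6·0.82413·[1 + 0.0529·-0.56641/0.15696] = -6.6896 m/s.
|v| = 6.6896 m/s = 6689.6 mm/s.

6690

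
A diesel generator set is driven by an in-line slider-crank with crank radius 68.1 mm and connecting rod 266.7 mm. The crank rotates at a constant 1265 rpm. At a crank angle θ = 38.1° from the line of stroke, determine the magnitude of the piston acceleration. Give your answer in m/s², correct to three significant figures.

1020

ω = 2π·1265/60 = 132.5 rad/s
x(θ) = r cosθ + √(L² − r² sin²θ); with ω constant, a = ω²·d²x/dθ².
d²x/dθ² = −r cosθ − r²(cos2θ)/√u − r⁴ sin²2θ/(4u^{3/2}),  u = L² − r² sin²θ = 0.0693632 m².
Substituting r = 0.0681 m, L = 0.2667 m, θ = 38.1°: d²x/dθ² = -0.058068 m.
a = ω²·d²x/dθ² = (132.5)²·(-0.058068) = -1019 m/s²;  |a| = 1019 m/s².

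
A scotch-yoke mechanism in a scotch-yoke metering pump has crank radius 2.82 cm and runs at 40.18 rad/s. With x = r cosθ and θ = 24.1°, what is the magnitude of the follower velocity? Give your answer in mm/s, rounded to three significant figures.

463

ω = 40.18 rad/s
x = r cosθ ⇒ ẋ = −rω sinθ.
|v| = rω|sinθ| = 0.0282·40.18·|sin 24.1°| = 0.46267 m/s = 462.67 mm/s.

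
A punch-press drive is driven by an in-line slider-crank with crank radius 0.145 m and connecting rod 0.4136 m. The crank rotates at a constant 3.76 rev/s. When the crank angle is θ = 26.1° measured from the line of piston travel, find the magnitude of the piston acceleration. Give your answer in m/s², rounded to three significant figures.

90.8

ω = 2π·3.76 = 23.62 rad/s
x(θ) = r cosθ + √(L² − r² sin²θ); with ω constant, a = ω²·d²x/dθ².
d²x/dθ² = −r cosθ − r²(cos2θ)/√u − r⁴ sin²2θ/(4u^{3/2}),  u = L² − r² sin²θ = 0.166996 m².
Substituting r = 0.145 m, L = 0.4136 m, θ = 26.1°: d²x/dθ² = -0.16276 m.
a = ω²·d²x/dθ² = (23.62)²·(-0.16276) = -90.841 m/s²;  |a| = 90.841 m/s².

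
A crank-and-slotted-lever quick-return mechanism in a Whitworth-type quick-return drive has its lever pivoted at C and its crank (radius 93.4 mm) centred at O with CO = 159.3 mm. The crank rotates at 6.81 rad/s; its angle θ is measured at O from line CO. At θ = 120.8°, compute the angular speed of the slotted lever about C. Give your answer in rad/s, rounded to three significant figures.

ω = 6.81 rad/s
Crank pin A relative to C: A = (d + r cosθ, r sinθ); lever angle φ = atan2(r sinθ, d + r cosθ).
Differentiating tanφ: φ̇ = rω(d cosθ + r)/(d² + r² + 2dr cosθ).
d² + r² + 2dr cosθ = |CA|² = 0.0188631 m²;  d cosθ + r = +0.011832 m.
|ω_lever| = |0.0934·6.81·+0.011832| / 0.0188631 = 0.39896 rad/s.

0.399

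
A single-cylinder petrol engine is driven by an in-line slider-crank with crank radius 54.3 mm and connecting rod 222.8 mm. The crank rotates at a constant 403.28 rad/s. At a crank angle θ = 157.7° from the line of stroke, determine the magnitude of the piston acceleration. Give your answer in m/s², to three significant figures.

6620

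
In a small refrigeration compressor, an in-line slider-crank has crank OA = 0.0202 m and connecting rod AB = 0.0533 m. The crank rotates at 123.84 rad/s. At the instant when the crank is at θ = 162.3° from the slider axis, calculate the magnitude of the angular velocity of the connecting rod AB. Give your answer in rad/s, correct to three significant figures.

ω = 123.8 rad/s
The rod makes angle φ with the slider axis where L sinφ = r sinθ; differentiating, L cosφ·φ̇ = r ω cosθ.
L cosφ = √(L² − r² sin²θ) = 0.052945 m.
|ω_rod| = r ω |cosθ| / √(L² − r² sin²θ) = 0.0202·123.8·0.95266/0.052945 = 45.012 rad/s.

45.0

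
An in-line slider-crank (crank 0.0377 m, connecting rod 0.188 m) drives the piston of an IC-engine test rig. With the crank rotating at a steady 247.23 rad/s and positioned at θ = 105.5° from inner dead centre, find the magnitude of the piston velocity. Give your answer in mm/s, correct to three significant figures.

ω = 247.2 rad/s
For an in-line slider-crank, x = r cosθ + √(L² − r² sin²θ), so v = −rω sinθ·[1 + r cosθ/√(L² − r² sin²θ)].
With r = 0.0377 m, L = 0.188 m, θ = 105.5°: √(L² − r² sin²θ) = 0.18446 m.
v = −0.0377·247.2·0.96363·[1 + 0.0377·-0.26724/0.18446] = -8.491 m/s.
|v| = 8.491 m/s = 8491 mm/s.

8490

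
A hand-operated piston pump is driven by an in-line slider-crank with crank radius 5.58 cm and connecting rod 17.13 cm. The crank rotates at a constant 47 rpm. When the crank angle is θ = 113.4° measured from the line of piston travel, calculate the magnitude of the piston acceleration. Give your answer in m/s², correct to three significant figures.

0.846

ω = 2π·47/60 = 4.922 rad/s
x(θ) = r cosθ + √(L² − r² sin²θ); with ω constant, a = ω²·d²x/dθ².
d²x/dθ² = −r cosθ − r²(cos2θ)/√u − r⁴ sin²2θ/(4u^{3/2}),  u = L² − r² sin²θ = 0.0267212 m².
Substituting r = 0.0558 m, L = 0.1713 m, θ = 113.4°: d²x/dθ² = +0.034905 m.
a = ω²·d²x/dθ² = (4.922)²·(+0.034905) = +0.84555 m/s²;  |a| = 0.84555 m/s².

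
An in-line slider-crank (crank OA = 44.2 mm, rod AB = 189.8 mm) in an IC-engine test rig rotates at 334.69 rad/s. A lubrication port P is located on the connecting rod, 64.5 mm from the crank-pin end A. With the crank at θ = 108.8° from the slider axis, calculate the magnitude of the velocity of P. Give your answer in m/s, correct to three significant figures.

14.0

ω = 334.7 rad/s.  Crank-pin speed |V_A| = rω = 14.793 m/s, perpendicular to OA.
Rod angle: sinφ = −(r/L) sinθ ⇒ φ = -12.736°; ω_rod = −rω cosθ/√(L²−r²sin²θ) = +25.751 rad/s.
V_P = V_A + ω_rod × AP, with AP = 0.0645 m along the rod.
Components: V_Px = −rω sinθ − a·ω_rod·sinφ = -13.638 m/s;  V_Py = rω cosθ + a·ω_rod·cosφ = -3.1473 m/s.
|V_P| = √(V_Px² + V_Py²) = 13.996 m/s.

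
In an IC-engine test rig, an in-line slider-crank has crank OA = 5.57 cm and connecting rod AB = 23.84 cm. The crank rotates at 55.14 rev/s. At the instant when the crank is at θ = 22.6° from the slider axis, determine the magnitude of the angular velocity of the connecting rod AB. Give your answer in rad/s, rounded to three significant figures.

ω = 346.5 rad/s (converted from 55.14 rev/s).
The rod makes angle φ with the slider axis where L sinφ = r sinθ; differentiating, L cosφ·φ̇ = r ω cosθ.
L cosφ = √(L² − r² sin²θ) = 0.23744 m.
|ω_rod| = r ω |cosθ| / √(L² − r² sin²θ) = 0.0557·346.5·0.92321/0.23744 = 75.033 rad/s.

75.0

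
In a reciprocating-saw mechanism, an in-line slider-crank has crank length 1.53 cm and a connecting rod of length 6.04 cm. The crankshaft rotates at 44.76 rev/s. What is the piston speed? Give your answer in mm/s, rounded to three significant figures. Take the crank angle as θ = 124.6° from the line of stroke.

3020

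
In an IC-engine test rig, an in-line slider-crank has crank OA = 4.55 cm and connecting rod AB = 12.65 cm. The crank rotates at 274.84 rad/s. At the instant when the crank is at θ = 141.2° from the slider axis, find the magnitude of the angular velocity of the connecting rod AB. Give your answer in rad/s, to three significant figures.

ω = 274.8 rad/s
The rod makes angle φ with the slider axis where L sinφ = r sinθ; differentiating, L cosφ·φ̇ = r ω cosθ.
L cosφ = √(L² − r² sin²θ) = 0.12325 m.
|ω_rod| = r ω |cosθ| / √(L² − r² sin²θ) = 0.0455·274.8·0.77934/0.12325 = 79.076 rad/s.

79.1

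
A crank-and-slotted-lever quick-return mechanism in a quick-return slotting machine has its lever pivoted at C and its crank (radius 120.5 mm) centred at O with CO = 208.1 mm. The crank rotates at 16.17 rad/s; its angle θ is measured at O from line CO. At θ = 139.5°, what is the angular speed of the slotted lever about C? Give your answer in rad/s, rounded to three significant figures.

ω = 16.17 rad/s
Crank pin A relative to C: A = (d + r cosθ, r sinθ); lever angle φ = atan2(r sinθ, d + r cosθ).
Differentiating tanφ: φ̇ = rω(d cosθ + r)/(d² + r² + 2dr cosθ).
d² + r² + 2dr cosθ = |CA|² = 0.0196899 m²;  d cosθ + r = -0.03774 m.
|ω_lever| = |0.1205·16.17·-0.03774| / 0.0196899 = 3.7347 rad/s.

3.73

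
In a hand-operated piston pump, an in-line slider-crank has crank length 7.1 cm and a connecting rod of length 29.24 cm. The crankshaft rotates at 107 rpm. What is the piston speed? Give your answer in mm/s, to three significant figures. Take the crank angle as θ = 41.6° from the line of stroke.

625

ω = 2π·107/60 = 11.21 rad/s
For an in-line slider-crank, x = r cosθ + √(L² − r² sin²θ), so v = −rω sinθ·[1 + r cosθ/√(L² − r² sin²θ)].
With r = 0.071 m, L = 0.2924 m, θ = 41.6°: √(L² − r² sin²θ) = 0.28858 m.
v = −0.071·11.21·0.66393·[1 + 0.071·0.74780/0.28858] = -0.62537 m/s.
|v| = 0.62537 m/s = 625.37 mm/s.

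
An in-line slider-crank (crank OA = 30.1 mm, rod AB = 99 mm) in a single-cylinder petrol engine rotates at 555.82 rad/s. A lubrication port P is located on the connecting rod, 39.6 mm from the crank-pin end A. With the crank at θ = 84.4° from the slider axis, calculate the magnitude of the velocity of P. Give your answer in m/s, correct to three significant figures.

ω = 555.8 rad/s.  Crank-pin speed |V_A| = rω = 16.73 m/s, perpendicular to OA.
Rod angle: sinφ = −(r/L) sinθ ⇒ φ = -17.613°; ω_rod = −rω cosθ/√(L²−r²sin²θ) = -17.302 rad/s.
V_P = V_A + ω_rod × AP, with AP = 0.0396 m along the rod.
Components: V_Px = −rω sinθ − a·ω_rod·sinφ = -16.858 m/s;  V_Py = rω cosθ + a·ω_rod·cosφ = +0.97955 m/s.
|V_P| = √(V_Px² + V_Py²) = 16.886 m/s.

16.9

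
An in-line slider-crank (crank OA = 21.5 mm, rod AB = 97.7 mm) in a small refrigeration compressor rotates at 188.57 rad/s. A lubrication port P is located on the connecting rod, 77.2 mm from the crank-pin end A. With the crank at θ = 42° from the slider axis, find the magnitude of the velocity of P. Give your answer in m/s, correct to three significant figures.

ω = 188.6 rad/s.  Crank-pin speed |V_A| = rω = 4.0543 m/s, perpendicular to OA.
Rod angle: sinφ = −(r/L) sinθ ⇒ φ = -8.468°; ω_rod = −rω cosθ/√(L²−r²sin²θ) = -31.178 rad/s.
V_P = V_A + ω_rod × AP, with AP = 0.0772 m along the rod.
Components: V_Px = −rω sinθ − a·ω_rod·sinφ = -3.0672 m/s;  V_Py = rω cosθ + a·ω_rod·cosφ = +0.63218 m/s.
|V_P| = √(V_Px² + V_Py²) = 3.1317 m/s.

3.13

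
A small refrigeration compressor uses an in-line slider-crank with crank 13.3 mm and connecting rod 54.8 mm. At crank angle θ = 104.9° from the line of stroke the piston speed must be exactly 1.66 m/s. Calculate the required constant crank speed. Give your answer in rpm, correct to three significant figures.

1320

For an in-line slider-crank, |v_piston| = rω|sinθ|·[1 + r cosθ/√(L² − r² sin²θ)].
With r = 0.0133 m, L = 0.0548 m, θ = 104.9°: the bracketed kinematic factor |dx/dθ| = 0.012028 m.
ω = v/|dx/dθ| = 1.66/0.012028 = 138.01 rad/s.
N = 60ω/(2π) = 1317.9 rpm.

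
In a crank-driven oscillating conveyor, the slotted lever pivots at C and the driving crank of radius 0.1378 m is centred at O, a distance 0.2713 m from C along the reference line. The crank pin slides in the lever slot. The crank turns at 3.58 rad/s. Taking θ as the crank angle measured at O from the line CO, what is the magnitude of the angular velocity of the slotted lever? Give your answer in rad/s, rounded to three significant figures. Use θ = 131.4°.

0.476

ω = 3.58 rad/s
Crank pin A relative to C: A = (d + r cosθ, r sinθ); lever angle φ = atan2(r sinθ, d + r cosθ).
Differentiating tanφ: φ̇ = rω(d cosθ + r)/(d² + r² + 2dr cosθ).
d² + r² + 2dr cosθ = |CA|² = 0.0431461 m²;  d cosθ + r = -0.041614 m.
|ω_lever| = |0.1378·3.58·-0.041614| / 0.0431461 = 0.47581 rad/s.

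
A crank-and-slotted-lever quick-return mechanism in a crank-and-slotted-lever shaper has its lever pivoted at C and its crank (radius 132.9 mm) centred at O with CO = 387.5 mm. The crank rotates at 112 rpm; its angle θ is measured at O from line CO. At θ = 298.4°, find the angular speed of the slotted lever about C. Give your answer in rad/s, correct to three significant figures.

2.28

ω = 11.73 rad/s (from 112 rpm).
Crank pin A relative to C: A = (d + r cosθ, r sinθ); lever angle φ = atan2(r sinθ, d + r cosθ).
Differentiating tanφ: φ̇ = rω(d cosθ + r)/(d² + r² + 2dr cosθ).
d² + r² + 2dr cosθ = |CA|² = 0.216807 m²;  d cosθ + r = +0.3172 m.
|ω_lever| = |0.1329·11.73·+0.3172| / 0.216807 = 2.2805 rad/s.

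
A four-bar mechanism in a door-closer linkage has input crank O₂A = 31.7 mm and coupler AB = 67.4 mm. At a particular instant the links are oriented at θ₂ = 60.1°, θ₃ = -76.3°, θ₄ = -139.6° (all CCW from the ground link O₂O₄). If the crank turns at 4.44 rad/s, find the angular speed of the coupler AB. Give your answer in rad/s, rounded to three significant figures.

ω₂ = 4.44 rad/s
Differentiating the loop-closure r₂e^{iθ₂}+r₃e^{iθ₃}=r₁+r₄e^{iθ₄} gives r₂ω₂e^{iθ₂}+r₃ω₃e^{iθ₃}=r₄ω₄e^{iθ₄}.
Eliminating the other unknown: ω₃ = r₂ω₂ sin(θ₄−θ₂) / [r₃ sin(θ₃−θ₄)].
Numerator sine = +0.33710; denominator sine = +0.89337.
Result = 0.0317·4.44·(+0.33710) / (0.0674·(+0.89337)) = +0.78796 rad/s; magnitude 0.78796 rad/s.

0.788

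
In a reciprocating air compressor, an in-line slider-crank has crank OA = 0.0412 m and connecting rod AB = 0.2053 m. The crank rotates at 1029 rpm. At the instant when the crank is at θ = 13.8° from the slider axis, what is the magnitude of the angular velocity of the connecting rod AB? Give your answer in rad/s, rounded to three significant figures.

ω = 107.8 rad/s (converted from 1029 rpm).
The rod makes angle φ with the slider axis where L sinφ = r sinθ; differentiating, L cosφ·φ̇ = r ω cosθ.
L cosφ = √(L² − r² sin²θ) = 0.20506 m.
|ω_rod| = r ω |cosθ| / √(L² − r² sin²θ) = 0.0412·107.8·0.97113/0.20506 = 21.025 rad/s.

21.0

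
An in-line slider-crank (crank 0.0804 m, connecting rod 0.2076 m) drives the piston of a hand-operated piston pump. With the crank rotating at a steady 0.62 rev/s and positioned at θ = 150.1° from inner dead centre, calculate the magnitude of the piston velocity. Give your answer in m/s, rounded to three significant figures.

0.103

ω = 2π·0.62 = 3.896 rad/s
For an in-line slider-crank, x = r cosθ + √(L² − r² sin²θ), so v = −rω sinθ·[1 + r cosθ/√(L² − r² sin²θ)].
With r = 0.0804 m, L = 0.2076 m, θ = 150.1°: √(L² − r² sin²θ) = 0.20369 m.
v = −0.0804·3.896·0.49849·[1 + 0.0804·-0.86690/0.20369] = -0.10271 m/s.
|v| = 0.10271 m/s.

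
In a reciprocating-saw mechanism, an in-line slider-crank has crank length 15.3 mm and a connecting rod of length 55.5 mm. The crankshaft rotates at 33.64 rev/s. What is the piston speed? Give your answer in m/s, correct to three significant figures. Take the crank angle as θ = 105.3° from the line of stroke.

ω = 2π·33.6 = 211.4 rad/s
For an in-line slider-crank, x = r cosθ + √(L² − r² sin²θ), so v = −rω sinθ·[1 + r cosθ/√(L² − r² sin²θ)].
With r = 0.0153 m, L = 0.0555 m, θ = 105.3°: √(L² − r² sin²θ) = 0.053502 m.
v = −0.0153·211.4·0.96456·[1 + 0.0153·-0.26387/0.053502] = -2.8839 m/s.
|v| = 2.8839 m/s.

2.88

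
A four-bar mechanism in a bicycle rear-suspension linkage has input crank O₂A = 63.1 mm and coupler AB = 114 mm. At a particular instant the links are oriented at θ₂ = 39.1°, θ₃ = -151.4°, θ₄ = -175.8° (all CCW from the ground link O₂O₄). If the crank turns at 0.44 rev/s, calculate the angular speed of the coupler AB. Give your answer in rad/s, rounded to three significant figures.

2.12

ω₂ = 2.765 rad/s (from 0.44 rev/s).
Differentiating the loop-closure r₂e^{iθ₂}+r₃e^{iθ₃}=r₁+r₄e^{iθ₄} gives r₂ω₂e^{iθ₂}+r₃ω₃e^{iθ₃}=r₄ω₄e^{iθ₄}.
Eliminating the other unknown: ω₃ = r₂ω₂ sin(θ₄−θ₂) / [r₃ sin(θ₃−θ₄)].
Numerator sine = +0.57215; denominator sine = +0.41310.
Result = 0.0631·2.765·(+0.57215) / (0.114·(+0.41310)) = +2.1194 rad/s; magnitude 2.1194 rad/s.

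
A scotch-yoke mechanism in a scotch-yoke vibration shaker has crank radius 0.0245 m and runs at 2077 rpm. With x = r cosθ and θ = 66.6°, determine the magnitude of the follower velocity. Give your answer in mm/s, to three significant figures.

4890

ω = 217.5 rad/s (from 2077 rpm).
x = r cosθ ⇒ ẋ = −rω sinθ.
|v| = rω|sinθ| = 0.0245·217.5·|sin 66.6°| = 4.8906 m/s = 4890.6 mm/s.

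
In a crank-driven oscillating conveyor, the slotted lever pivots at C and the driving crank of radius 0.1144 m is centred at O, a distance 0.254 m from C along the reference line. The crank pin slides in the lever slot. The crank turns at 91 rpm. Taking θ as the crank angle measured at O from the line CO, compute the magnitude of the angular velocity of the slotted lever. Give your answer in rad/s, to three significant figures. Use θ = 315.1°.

ω = 9.529 rad/s (from 91 rpm).
Crank pin A relative to C: A = (d + r cosθ, r sinθ); lever angle φ = atan2(r sinθ, d + r cosθ).
Differentiating tanφ: φ̇ = rω(d cosθ + r)/(d² + r² + 2dr cosθ).
d² + r² + 2dr cosθ = |CA|² = 0.118769 m²;  d cosθ + r = +0.29432 m.
|ω_lever| = |0.1144·9.529·+0.29432| / 0.118769 = 2.7015 rad/s.

2.70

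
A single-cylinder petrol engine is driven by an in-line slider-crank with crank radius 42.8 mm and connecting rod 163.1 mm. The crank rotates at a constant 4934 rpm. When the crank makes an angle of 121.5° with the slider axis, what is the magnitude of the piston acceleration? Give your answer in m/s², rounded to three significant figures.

7320

ω = 2π·4934/60 = 516.7 rad/s
x(θ) = r cosθ + √(L² − r² sin²θ); with ω constant, a = ω²·d²x/dθ².
d²x/dθ² = −r cosθ − r²(cos2θ)/√u − r⁴ sin²2θ/(4u^{3/2}),  u = L² − r² sin²θ = 0.0252699 m².
Substituting r = 0.0428 m, L = 0.1631 m, θ = 121.5°: d²x/dθ² = +0.027429 m.
a = ω²·d²x/dθ² = (516.7)²·(+0.027429) = +7322.5 m/s²;  |a| = 7322.5 m/s².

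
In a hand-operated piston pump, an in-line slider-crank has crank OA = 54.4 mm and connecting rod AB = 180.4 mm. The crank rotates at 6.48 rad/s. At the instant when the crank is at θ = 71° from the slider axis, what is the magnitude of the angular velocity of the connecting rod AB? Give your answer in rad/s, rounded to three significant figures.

ω = 6.48 rad/s
The rod makes angle φ with the slider axis where L sinφ = r sinθ; differentiating, L cosφ·φ̇ = r ω cosθ.
L cosφ = √(L² − r² sin²θ) = 0.17291 m.
|ω_rod| = r ω |cosθ| / √(L² − r² sin²θ) = 0.0544·6.48·0.32557/0.17291 = 0.66373 rad/s.

0.664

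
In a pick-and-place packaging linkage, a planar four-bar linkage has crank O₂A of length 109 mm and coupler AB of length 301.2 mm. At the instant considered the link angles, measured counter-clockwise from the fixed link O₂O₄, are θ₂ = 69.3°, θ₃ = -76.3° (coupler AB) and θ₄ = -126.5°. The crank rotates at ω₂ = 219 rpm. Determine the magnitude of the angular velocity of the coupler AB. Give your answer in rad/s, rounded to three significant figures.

ω₂ = 22.93 rad/s (from 219 rpm).
Differentiating the loop-closure r₂e^{iθ₂}+r₃e^{iθ₃}=r₁+r₄e^{iθ₄} gives r₂ω₂e^{iθ₂}+r₃ω₃e^{iθ₃}=r₄ω₄e^{iθ₄}.
Eliminating the other unknown: ω₃ = r₂ω₂ sin(θ₄−θ₂) / [r₃ sin(θ₃−θ₄)].
Numerator sine = +0.27228; denominator sine = +0.76828.
Result = 0.109·22.93·(+0.27228) / (0.3012·(+0.76828)) = +2.9413 rad/s; magnitude 2.9413 rad/s.

2.94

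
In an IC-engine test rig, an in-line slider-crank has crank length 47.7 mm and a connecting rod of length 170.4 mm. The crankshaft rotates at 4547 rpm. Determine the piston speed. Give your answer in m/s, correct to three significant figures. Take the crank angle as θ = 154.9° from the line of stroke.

ω = 2π·4547/60 = 476.2 rad/s
For an in-line slider-crank, x = r cosθ + √(L² − r² sin²θ), so v = −rω sinθ·[1 + r cosθ/√(L² − r² sin²θ)].
With r = 0.0477 m, L = 0.1704 m, θ = 154.9°: √(L² − r² sin²θ) = 0.16919 m.
v = −0.0477·476.2·0.42420·[1 + 0.0477·-0.90557/0.16919] = -7.175 m/s.
|v| = 7.175 m/s.

7.18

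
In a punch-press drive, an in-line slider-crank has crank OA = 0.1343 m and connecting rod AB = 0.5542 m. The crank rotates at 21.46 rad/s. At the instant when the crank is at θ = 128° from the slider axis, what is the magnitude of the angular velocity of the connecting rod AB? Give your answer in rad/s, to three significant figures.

ω = 21.46 rad/s
The rod makes angle φ with the slider axis where L sinφ = r sinθ; differentiating, L cosφ·φ̇ = r ω cosθ.
L cosφ = √(L² − r² sin²θ) = 0.544 m.
|ω_rod| = r ω |cosθ| / √(L² − r² sin²θ) = 0.1343·21.46·0.61566/0.544 = 3.2617 rad/s.

3.26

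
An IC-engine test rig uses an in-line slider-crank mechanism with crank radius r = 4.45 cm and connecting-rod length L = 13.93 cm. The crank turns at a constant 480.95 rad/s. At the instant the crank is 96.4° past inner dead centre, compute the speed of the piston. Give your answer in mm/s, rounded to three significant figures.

20500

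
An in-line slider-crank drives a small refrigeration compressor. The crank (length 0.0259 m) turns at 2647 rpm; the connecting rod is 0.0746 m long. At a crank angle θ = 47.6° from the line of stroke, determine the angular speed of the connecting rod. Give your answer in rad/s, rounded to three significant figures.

ω = 277.2 rad/s (converted from 2647 rpm).
The rod makes angle φ with the slider axis where L sinφ = r sinθ; differentiating, L cosφ·φ̇ = r ω cosθ.
L cosφ = √(L² − r² sin²θ) = 0.072107 m.
|ω_rod| = r ω |cosθ| / √(L² − r² sin²θ) = 0.0259·277.2·0.67430/0.072107 = 67.137 rad/s.

67.1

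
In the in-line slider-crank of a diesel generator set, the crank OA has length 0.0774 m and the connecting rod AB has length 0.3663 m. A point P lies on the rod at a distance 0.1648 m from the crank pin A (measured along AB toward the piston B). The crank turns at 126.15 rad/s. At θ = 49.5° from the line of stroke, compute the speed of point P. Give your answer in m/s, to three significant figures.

ω = 126.2 rad/s.  Crank-pin speed |V_A| = rω = 9.764 m/s, perpendicular to OA.
Rod angle: sinφ = −(r/L) sinθ ⇒ φ = -9.246°; ω_rod = −rω cosθ/√(L²−r²sin²θ) = -17.539 rad/s.
V_P = V_A + ω_rod × AP, with AP = 0.1648 m along the rod.
Components: V_Px = −rω sinθ − a·ω_rod·sinφ = -7.889 m/s;  V_Py = rω cosθ + a·ω_rod·cosφ = +3.4883 m/s.
|V_P| = √(V_Px² + V_Py²) = 8.6258 m/s.

8.63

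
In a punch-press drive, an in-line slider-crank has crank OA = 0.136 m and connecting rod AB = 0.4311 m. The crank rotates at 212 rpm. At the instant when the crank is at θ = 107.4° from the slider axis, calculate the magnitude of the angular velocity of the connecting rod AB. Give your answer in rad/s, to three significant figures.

2.20

ω = 22.2 rad/s (converted from 212 rpm).
The rod makes angle φ with the slider axis where L sinφ = r sinθ; differentiating, L cosφ·φ̇ = r ω cosθ.
L cosφ = √(L² − r² sin²θ) = 0.4111 m.
|ω_rod| = r ω |cosθ| / √(L² − r² sin²θ) = 0.136·22.2·0.29904/0.4111 = 2.1963 rad/s.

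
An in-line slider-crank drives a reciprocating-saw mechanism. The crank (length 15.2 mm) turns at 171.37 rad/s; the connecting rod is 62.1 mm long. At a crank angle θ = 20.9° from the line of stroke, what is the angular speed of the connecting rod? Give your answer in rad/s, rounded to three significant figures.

ω = 171.4 rad/s
The rod makes angle φ with the slider axis where L sinφ = r sinθ; differentiating, L cosφ·φ̇ = r ω cosθ.
L cosφ = √(L² − r² sin²θ) = 0.061863 m.
|ω_rod| = r ω |cosθ| / √(L² − r² sin²θ) = 0.0152·171.4·0.93420/0.061863 = 39.336 rad/s.

39.3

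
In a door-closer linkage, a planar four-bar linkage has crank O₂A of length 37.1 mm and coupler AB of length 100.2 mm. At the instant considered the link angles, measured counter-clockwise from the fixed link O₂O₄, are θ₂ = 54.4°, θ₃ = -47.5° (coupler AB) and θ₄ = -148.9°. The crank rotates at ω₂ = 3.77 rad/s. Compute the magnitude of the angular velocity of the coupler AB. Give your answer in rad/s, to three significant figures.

ω₂ = 3.77 rad/s
Differentiating the loop-closure r₂e^{iθ₂}+r₃e^{iθ₃}=r₁+r₄e^{iθ₄} gives r₂ω₂e^{iθ₂}+r₃ω₃e^{iθ₃}=r₄ω₄e^{iθ₄}.
Eliminating the other unknown: ω₃ = r₂ω₂ sin(θ₄−θ₂) / [r₃ sin(θ₃−θ₄)].
Numerator sine = +0.39555; denominator sine = +0.98027.
Result = 0.0371·3.77·(+0.39555) / (0.1002·(+0.98027)) = +0.56325 rad/s; magnitude 0.56325 rad/s.

0.563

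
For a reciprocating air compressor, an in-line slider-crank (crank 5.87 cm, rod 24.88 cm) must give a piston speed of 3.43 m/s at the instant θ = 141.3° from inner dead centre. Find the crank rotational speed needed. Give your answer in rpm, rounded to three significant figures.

1100

For an in-line slider-crank, |v_piston| = rω|sinθ|·[1 + r cosθ/√(L² − r² sin²θ)].
With r = 0.0587 m, L = 0.2488 m, θ = 141.3°: the bracketed kinematic factor |dx/dθ| = 0.029869 m.
ω = v/|dx/dθ| = 3.43/0.029869 = 114.83 rad/s.
N = 60ω/(2π) = 1096.6 rpm.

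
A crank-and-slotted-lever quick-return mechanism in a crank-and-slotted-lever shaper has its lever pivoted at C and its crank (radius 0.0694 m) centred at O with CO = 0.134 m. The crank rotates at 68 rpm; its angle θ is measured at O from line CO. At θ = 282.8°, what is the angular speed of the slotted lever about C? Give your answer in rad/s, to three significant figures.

1.82

ω = 7.121 rad/s (from 68 rpm).
Crank pin A relative to C: A = (d + r cosθ, r sinθ); lever angle φ = atan2(r sinθ, d + r cosθ).
Differentiating tanφ: φ̇ = rω(d cosθ + r)/(d² + r² + 2dr cosθ).
d² + r² + 2dr cosθ = |CA|² = 0.026893 m²;  d cosθ + r = +0.099087 m.
|ω_lever| = |0.0694·7.121·+0.099087| / 0.026893 = 1.8209 rad/s.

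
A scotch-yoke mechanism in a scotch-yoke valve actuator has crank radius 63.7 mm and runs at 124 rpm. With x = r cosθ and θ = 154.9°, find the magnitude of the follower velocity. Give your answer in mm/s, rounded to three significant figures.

351

ω = 12.99 rad/s (from 124 rpm).
x = r cosθ ⇒ ẋ = −rω sinθ.
|v| = rω|sinθ| = 0.0637·12.99·|sin 154.9°| = 0.35088 m/s = 350.88 mm/s.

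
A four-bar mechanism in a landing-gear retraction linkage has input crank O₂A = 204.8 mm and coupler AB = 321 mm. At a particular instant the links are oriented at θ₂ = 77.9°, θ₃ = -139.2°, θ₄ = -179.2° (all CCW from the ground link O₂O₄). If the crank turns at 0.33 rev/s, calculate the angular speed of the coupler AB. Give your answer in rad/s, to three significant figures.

2.01

ω₂ = 2.073 rad/s (from 0.33 rev/s).
Differentiating the loop-closure r₂e^{iθ₂}+r₃e^{iθ₃}=r₁+r₄e^{iθ₄} gives r₂ω₂e^{iθ₂}+r₃ω₃e^{iθ₃}=r₄ω₄e^{iθ₄}.
Eliminating the other unknown: ω₃ = r₂ω₂ sin(θ₄−θ₂) / [r₃ sin(θ₃−θ₄)].
Numerator sine = +0.97476; denominator sine = +0.64279.
Result = 0.2048·2.073·(+0.97476) / (0.321·(+0.64279)) = +2.0061 rad/s; magnitude 2.0061 rad/s.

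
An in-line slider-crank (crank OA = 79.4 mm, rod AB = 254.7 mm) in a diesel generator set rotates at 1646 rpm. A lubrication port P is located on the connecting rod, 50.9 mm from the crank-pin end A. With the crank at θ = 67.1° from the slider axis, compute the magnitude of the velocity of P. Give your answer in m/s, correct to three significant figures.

13.6

ω = 172.4 rad/s.  Crank-pin speed |V_A| = rω = 13.686 m/s, perpendicular to OA.
Rod angle: sinφ = −(r/L) sinθ ⇒ φ = -16.689°; ω_rod = −rω cosθ/√(L²−r²sin²θ) = -21.829 rad/s.
V_P = V_A + ω_rod × AP, with AP = 0.0509 m along the rod.
Components: V_Px = −rω sinθ − a·ω_rod·sinφ = -12.926 m/s;  V_Py = rω cosθ + a·ω_rod·cosφ = +4.2613 m/s.
|V_P| = √(V_Px² + V_Py²) = 13.611 m/s.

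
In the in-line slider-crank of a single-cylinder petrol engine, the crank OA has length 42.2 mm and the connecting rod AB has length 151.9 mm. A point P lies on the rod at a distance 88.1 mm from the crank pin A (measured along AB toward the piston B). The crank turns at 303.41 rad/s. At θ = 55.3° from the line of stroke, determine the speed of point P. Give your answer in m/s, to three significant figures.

ω = 303.4 rad/s.  Crank-pin speed |V_A| = rω = 12.804 m/s, perpendicular to OA.
Rod angle: sinφ = −(r/L) sinθ ⇒ φ = -13.203°; ω_rod = −rω cosθ/√(L²−r²sin²θ) = -49.288 rad/s.
V_P = V_A + ω_rod × AP, with AP = 0.0881 m along the rod.
Components: V_Px = −rω sinθ − a·ω_rod·sinφ = -11.518 m/s;  V_Py = rω cosθ + a·ω_rod·cosφ = +3.0615 m/s.
|V_P| = √(V_Px² + V_Py²) = 11.918 m/s.

11.9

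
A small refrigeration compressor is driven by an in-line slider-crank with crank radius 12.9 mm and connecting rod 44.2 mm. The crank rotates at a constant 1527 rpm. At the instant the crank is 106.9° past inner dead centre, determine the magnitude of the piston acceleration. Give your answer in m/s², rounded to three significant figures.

ω = 2π·1527/60 = 159.9 rad/s
x(θ) = r cosθ + √(L² − r² sin²θ); with ω constant, a = ω²·d²x/dθ².
d²x/dθ² = −r cosθ − r²(cos2θ)/√u − r⁴ sin²2θ/(4u^{3/2}),  u = L² − r² sin²θ = 0.00180129 m².
Substituting r = 0.0129 m, L = 0.0442 m, θ = 106.9°: d²x/dθ² = +0.0069803 m.
a = ω²·d²x/dθ² = (159.9)²·(+0.0069803) = +178.49 m/s²;  |a| = 178.49 m/s².

178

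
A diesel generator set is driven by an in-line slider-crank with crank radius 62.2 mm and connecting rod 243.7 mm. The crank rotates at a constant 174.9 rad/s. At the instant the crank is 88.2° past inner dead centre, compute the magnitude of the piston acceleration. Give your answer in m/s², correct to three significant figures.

441

ω = 174.9 rad/s
x(θ) = r cosθ + √(L² − r² sin²θ); with ω constant, a = ω²·d²x/dθ².
d²x/dθ² = −r cosθ − r²(cos2θ)/√u − r⁴ sin²2θ/(4u^{3/2}),  u = L² − r² sin²θ = 0.0555247 m².
Substituting r = 0.0622 m, L = 0.2437 m, θ = 88.2°: d²x/dθ² = +0.014431 m.
a = ω²·d²x/dθ² = (174.9)²·(+0.014431) = +441.46 m/s²;  |a| = 441.46 m/s².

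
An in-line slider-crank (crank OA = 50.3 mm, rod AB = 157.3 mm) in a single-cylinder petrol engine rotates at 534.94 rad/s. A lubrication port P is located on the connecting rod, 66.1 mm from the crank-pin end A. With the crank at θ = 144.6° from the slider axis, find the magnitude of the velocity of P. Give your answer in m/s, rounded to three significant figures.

18.8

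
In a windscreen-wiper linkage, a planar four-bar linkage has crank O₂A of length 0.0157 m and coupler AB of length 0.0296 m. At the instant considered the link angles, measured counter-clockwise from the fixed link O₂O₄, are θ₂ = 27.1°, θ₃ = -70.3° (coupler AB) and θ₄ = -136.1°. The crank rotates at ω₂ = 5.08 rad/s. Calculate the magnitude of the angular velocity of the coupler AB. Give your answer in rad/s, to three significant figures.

0.854

ω₂ = 5.08 rad/s
Differentiating the loop-closure r₂e^{iθ₂}+r₃e^{iθ₃}=r₁+r₄e^{iθ₄} gives r₂ω₂e^{iθ₂}+r₃ω₃e^{iθ₃}=r₄ω₄e^{iθ₄}.
Eliminating the other unknown: ω₃ = r₂ω₂ sin(θ₄−θ₂) / [r₃ sin(θ₃−θ₄)].
Numerator sine = -0.28903; denominator sine = +0.91212.
Result = 0.0157·5.08·(-0.28903) / (0.0296·(+0.91212)) = -0.85382 rad/s; magnitude 0.85382 rad/s.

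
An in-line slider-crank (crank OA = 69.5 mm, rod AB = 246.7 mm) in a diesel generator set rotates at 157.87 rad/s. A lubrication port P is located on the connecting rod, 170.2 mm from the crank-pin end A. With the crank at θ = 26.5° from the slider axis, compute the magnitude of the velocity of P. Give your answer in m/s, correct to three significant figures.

ω = 157.9 rad/s.  Crank-pin speed |V_A| = rω = 10.972 m/s, perpendicular to OA.
Rod angle: sinφ = −(r/L) sinθ ⇒ φ = -7.221°; ω_rod = −rω cosθ/√(L²−r²sin²θ) = -40.12 rad/s.
V_P = V_A + ω_rod × AP, with AP = 0.1702 m along the rod.
Components: V_Px = −rω sinθ − a·ω_rod·sinφ = -5.754 m/s;  V_Py = rω cosθ + a·ω_rod·cosφ = +3.0449 m/s.
|V_P| = √(V_Px² + V_Py²) = 6.51 m/s.

6.51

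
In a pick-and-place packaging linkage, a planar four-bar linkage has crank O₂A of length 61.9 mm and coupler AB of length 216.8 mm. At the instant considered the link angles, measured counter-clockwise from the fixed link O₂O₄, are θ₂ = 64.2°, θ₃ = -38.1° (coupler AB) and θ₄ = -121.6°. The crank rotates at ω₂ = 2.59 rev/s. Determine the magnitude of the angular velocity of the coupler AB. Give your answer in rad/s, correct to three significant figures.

0.473

ω₂ = 16.27 rad/s (from 2.59 rev/s).
Differentiating the loop-closure r₂e^{iθ₂}+r₃e^{iθ₃}=r₁+r₄e^{iθ₄} gives r₂ω₂e^{iθ₂}+r₃ω₃e^{iθ₃}=r₄ω₄e^{iθ₄}.
Eliminating the other unknown: ω₃ = r₂ω₂ sin(θ₄−θ₂) / [r₃ sin(θ₃−θ₄)].
Numerator sine = +0.10106; denominator sine = +0.99357.
Result = 0.0619·16.27·(+0.10106) / (0.2168·(+0.99357)) = +0.47258 rad/s; magnitude 0.47258 rad/s.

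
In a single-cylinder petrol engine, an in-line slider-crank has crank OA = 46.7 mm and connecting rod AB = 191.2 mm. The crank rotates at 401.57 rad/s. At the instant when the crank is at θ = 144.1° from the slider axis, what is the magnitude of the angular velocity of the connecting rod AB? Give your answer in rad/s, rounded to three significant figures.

80.3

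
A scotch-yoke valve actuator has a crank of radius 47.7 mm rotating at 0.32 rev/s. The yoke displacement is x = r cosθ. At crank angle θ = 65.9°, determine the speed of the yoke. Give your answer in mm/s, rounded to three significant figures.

87.5

ω = 2.011 rad/s (from 0.32 rev/s).
x = r cosθ ⇒ ẋ = −rω sinθ.
|v| = rω|sinθ| = 0.0477·2.011·|sin 65.9°| = 0.087547 m/s = 87.547 mm/s.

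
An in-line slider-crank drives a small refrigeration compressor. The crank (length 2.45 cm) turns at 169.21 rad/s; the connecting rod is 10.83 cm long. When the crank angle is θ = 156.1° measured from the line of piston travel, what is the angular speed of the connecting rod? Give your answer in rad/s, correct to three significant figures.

35.1

ω = 169.2 rad/s
The rod makes angle φ with the slider axis where L sinφ = r sinθ; differentiating, L cosφ·φ̇ = r ω cosθ.
L cosφ = √(L² − r² sin²θ) = 0.10784 m.
|ω_rod| = r ω |cosθ| / √(L² − r² sin²θ) = 0.0245·169.2·0.91425/0.10784 = 35.145 rad/s.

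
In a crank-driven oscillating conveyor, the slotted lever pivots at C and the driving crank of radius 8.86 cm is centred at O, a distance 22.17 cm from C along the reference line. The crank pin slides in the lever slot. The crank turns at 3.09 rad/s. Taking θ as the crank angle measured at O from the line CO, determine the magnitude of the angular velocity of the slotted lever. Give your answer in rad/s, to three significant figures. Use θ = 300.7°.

ω = 3.09 rad/s
Crank pin A relative to C: A = (d + r cosθ, r sinθ); lever angle φ = atan2(r sinθ, d + r cosθ).
Differentiating tanφ: φ̇ = rω(d cosθ + r)/(d² + r² + 2dr cosθ).
d² + r² + 2dr cosθ = |CA|² = 0.0770577 m²;  d cosθ + r = +0.20179 m.
|ω_lever| = |0.0886·3.09·+0.20179| / 0.0770577 = 0.71692 rad/s.

0.717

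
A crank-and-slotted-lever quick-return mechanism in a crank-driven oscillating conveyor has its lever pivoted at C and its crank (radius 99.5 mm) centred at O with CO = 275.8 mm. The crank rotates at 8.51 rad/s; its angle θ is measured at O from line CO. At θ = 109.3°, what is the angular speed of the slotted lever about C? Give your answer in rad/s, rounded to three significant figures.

0.104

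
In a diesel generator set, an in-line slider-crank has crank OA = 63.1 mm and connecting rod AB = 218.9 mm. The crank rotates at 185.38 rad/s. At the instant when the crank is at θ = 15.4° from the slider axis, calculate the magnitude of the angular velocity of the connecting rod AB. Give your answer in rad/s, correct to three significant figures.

ω = 185.4 rad/s
The rod makes angle φ with the slider axis where L sinφ = r sinθ; differentiating, L cosφ·φ̇ = r ω cosθ.
L cosφ = √(L² − r² sin²θ) = 0.21826 m.
|ω_rod| = r ω |cosθ| / √(L² − r² sin²θ) = 0.0631·185.4·0.96410/0.21826 = 51.67 rad/s.

51.7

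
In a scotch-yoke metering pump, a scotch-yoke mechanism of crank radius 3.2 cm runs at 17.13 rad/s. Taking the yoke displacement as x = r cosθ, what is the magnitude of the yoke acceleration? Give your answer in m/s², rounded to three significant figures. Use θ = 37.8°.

7.42

ω = 17.13 rad/s
x = r cosθ ⇒ ẍ = −rω² cosθ (ω constant).
|a| = rω²|cosθ| = 0.032·(17.13)²·|cos 37.8°| = 7.4195 m/s².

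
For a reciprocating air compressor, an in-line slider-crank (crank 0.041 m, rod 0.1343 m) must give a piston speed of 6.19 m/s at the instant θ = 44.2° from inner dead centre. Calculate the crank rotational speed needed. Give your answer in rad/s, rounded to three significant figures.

For an in-line slider-crank, |v_piston| = rω|sinθ|·[1 + r cosθ/√(L² − r² sin²θ)].
With r = 0.041 m, L = 0.1343 m, θ = 44.2°: the bracketed kinematic factor |dx/dθ| = 0.034986 m.
ω = v/|dx/dθ| = 6.19/0.034986 = 176.93 rad/s.

177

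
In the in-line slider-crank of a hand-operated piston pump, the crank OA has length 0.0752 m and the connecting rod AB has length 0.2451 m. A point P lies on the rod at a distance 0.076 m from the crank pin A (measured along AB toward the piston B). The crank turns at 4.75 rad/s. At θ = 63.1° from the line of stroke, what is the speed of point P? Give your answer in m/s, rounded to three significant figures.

ω = 4.75 rad/s.  Crank-pin speed |V_A| = rω = 0.3572 m/s, perpendicular to OA.
Rod angle: sinφ = −(r/L) sinθ ⇒ φ = -15.880°; ω_rod = −rω cosθ/√(L²−r²sin²θ) = -0.68552 rad/s.
V_P = V_A + ω_rod × AP, with AP = 0.076 m along the rod.
Components: V_Px = −rω sinθ − a·ω_rod·sinφ = -0.33281 m/s;  V_Py = rω cosθ + a·ω_rod·cosφ = +0.1115 m/s.
|V_P| = √(V_Px² + V_Py²) = 0.35099 m/s.

0.351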